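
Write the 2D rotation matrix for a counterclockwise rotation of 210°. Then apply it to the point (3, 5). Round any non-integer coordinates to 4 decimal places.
R = [[-√3/2, 1/2], [-1/2, -√3/2]]; R·(3, 5) = (-0.0981, -5.8301)

Rotation matrix formula: R(θ) = [[cos θ, -sin θ], [sin θ, cos θ]]
For θ = 210°:
cos(210°) = -√3/2
sin(210°) = -1/2
R = [[-√3/2, 1/2], [-1/2, -√3/2]]
Apply to (3, 5): [-√3/2·3 + (1/2)·5, -1/2·3 + -√3/2·5] = (-0.0981, -5.8301)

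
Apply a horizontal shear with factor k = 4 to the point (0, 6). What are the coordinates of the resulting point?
(24, 6)

Shear matrix for horizontal shear with factor k = 4:
[[1, 4], [0, 1]]
Result: (0, 6) → (24, 6)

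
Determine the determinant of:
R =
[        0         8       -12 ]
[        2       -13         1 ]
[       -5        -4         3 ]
det(R) = 788

Expand along row 0 (cofactor expansion): det(R) = a*(e*i - f*h) - b*(d*i - f*g) + c*(d*h - e*g), where the 3×3 is [[a, b, c], [d, e, f], [g, h, i]].
Minor M_00 = (-13)*(3) - (1)*(-4) = -39 + 4 = -35.
Minor M_01 = (2)*(3) - (1)*(-5) = 6 + 5 = 11.
Minor M_02 = (2)*(-4) - (-13)*(-5) = -8 - 65 = -73.
det(R) = (0)*(-35) - (8)*(11) + (-12)*(-73) = 0 - 88 + 876 = 788.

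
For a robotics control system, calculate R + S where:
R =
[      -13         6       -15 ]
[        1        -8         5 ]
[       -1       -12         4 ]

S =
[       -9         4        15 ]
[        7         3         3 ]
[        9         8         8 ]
R + S =
[      -22        10         0 ]
[        8        -5         8 ]
[        8        -4        12 ]

Matrix addition is elementwise: (R+S)[i][j] = R[i][j] + S[i][j].
  (R+S)[0][0] = (-13) + (-9) = -22
  (R+S)[0][1] = (6) + (4) = 10
  (R+S)[0][2] = (-15) + (15) = 0
  (R+S)[1][0] = (1) + (7) = 8
  (R+S)[1][1] = (-8) + (3) = -5
  (R+S)[1][2] = (5) + (3) = 8
  (R+S)[2][0] = (-1) + (9) = 8
  (R+S)[2][1] = (-12) + (8) = -4
  (R+S)[2][2] = (4) + (8) = 12
R + S =
[      -22        10         0 ]
[        8        -5         8 ]
[        8        -4        12 ]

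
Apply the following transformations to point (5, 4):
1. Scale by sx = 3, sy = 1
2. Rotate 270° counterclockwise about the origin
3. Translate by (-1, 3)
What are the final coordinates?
(3, -12)

Step 1: Scale → (15, 4)
Step 2: Rotate 270° → (4, -15)
Step 3: Translate → (3, -12)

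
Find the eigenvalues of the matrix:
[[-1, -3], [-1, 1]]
λ = -2 and λ = 2

Characteristic equation: det(A - λI) = 0
λ² - (trace)λ + (det) = 0
λ² - (0)λ + (-4) = 0
λ² - 0λ - 4 = 0
Solving: λ = -2, 2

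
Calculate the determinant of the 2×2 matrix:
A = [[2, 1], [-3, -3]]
-3

For A = [[a, b], [c, d]], det(A) = a*d - b*c.
det(A) = (2)*(-3) - (1)*(-3) = -6 - -3 = -3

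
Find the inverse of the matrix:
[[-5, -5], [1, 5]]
[[-1/4, -1/4], [1/20, 1/4]]

For [[a,b],[c,d]], inverse = (1/det)·[[d,-b],[-c,a]]
det = -5·5 - -5·1 = -20
Inverse = (1/-20)·[[5, 5], [-1, -5]]
        = [[-1/4, -1/4], [1/20, 1/4]]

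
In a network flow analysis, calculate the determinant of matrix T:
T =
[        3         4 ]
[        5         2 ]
det(T) = -14

For a 2×2 matrix [[a, b], [c, d]], det = a*d - b*c.
det(T) = (3)*(2) - (4)*(5) = 6 - 20 = -14.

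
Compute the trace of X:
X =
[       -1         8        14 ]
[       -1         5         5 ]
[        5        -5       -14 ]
tr(X) = -1 + 5 - 14 = -10

The trace of a square matrix is the sum of its diagonal entries.
Diagonal entries of X: X[0][0] = -1, X[1][1] = 5, X[2][2] = -14.
tr(X) = -1 + 5 - 14 = -10.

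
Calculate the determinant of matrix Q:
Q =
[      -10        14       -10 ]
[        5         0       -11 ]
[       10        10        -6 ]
det(Q) = -2720

Expand along row 0 (cofactor expansion): det(Q) = a*(e*i - f*h) - b*(d*i - f*g) + c*(d*h - e*g), where the 3×3 is [[a, b, c], [d, e, f], [g, h, i]].
Minor M_00 = (0)*(-6) - (-11)*(10) = 0 + 110 = 110.
Minor M_01 = (5)*(-6) - (-11)*(10) = -30 + 110 = 80.
Minor M_02 = (5)*(10) - (0)*(10) = 50 - 0 = 50.
det(Q) = (-10)*(110) - (14)*(80) + (-10)*(50) = -1100 - 1120 - 500 = -2720.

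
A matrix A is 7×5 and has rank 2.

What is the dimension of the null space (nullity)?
3

The rank-nullity theorem for an m×n matrix states:
rank(A) + nullity(A) = n (the number of columns).
Here n = 5 and rank(A) = 2, so nullity(A) = 5 - 2 = 3.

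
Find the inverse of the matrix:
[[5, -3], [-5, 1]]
[[-1/10, -3/10], [-1/2, -1/2]]

For [[a,b],[c,d]], inverse = (1/det)·[[d,-b],[-c,a]]
det = 5·1 - -3·-5 = -10
Inverse = (1/-10)·[[1, 3], [5, 5]]
        = [[-1/10, -3/10], [-1/2, -1/2]]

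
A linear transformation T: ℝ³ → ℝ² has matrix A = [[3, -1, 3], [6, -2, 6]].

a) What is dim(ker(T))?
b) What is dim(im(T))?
dim(ker) = 2, dim(im) = 1

Observe that row 2 = 2 × row 1 (so the rows are linearly dependent).
Thus rank(A) = 1 (only one linearly independent row).
dim(im(T)) = rank(A) = 1.
By the rank-nullity theorem applied to T: ℝ³ → ℝ², rank(A) + nullity(A) = 3 (the domain dimension), so dim(ker(T)) = 3 - 1 = 2.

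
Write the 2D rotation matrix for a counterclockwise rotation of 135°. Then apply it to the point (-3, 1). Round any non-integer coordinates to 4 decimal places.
R = [[-√2/2, -√2/2], [√2/2, -√2/2]]; R·(-3, 1) = (1.4142, -2.8284)

Rotation matrix formula: R(θ) = [[cos θ, -sin θ], [sin θ, cos θ]]
For θ = 135°:
cos(135°) = -√2/2
sin(135°) = √2/2
R = [[-√2/2, -√2/2], [√2/2, -√2/2]]
Apply to (-3, 1): [-√2/2·-3 + (-√2/2)·1, √2/2·-3 + -√2/2·1] = (1.4142, -2.8284)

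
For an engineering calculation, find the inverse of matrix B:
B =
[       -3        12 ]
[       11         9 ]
det(B) = -159
B⁻¹ =
[    -3/53      4/53 ]
[   11/159      1/53 ]

For a 2×2 matrix B = [[a, b], [c, d]] with det(B) ≠ 0, B⁻¹ = (1/det(B)) * [[d, -b], [-c, a]].
det(B) = (-3)*(9) - (12)*(11) = -27 - 132 = -159.
B⁻¹ = (1/-159) * [[9, -12], [-11, -3]].
Dividing each entry by -159 and reducing:
B⁻¹ =
[    -3/53      4/53 ]
[   11/159      1/53 ]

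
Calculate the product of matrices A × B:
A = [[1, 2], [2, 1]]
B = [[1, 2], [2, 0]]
[[5, 2], [4, 4]]

Matrix multiplication:
C[0][0] = 1×1 + 2×2 = 5
C[0][1] = 1×2 + 2×0 = 2
C[1][0] = 2×1 + 1×2 = 4
C[1][1] = 2×2 + 1×0 = 4
Result: [[5, 2], [4, 4]]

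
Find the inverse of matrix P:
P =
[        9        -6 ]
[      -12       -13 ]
det(P) = -189
P⁻¹ =
[   13/189     -2/63 ]
[    -4/63     -1/21 ]

For a 2×2 matrix P = [[a, b], [c, d]] with det(P) ≠ 0, P⁻¹ = (1/det(P)) * [[d, -b], [-c, a]].
det(P) = (9)*(-13) - (-6)*(-12) = -117 - 72 = -189.
P⁻¹ = (1/-189) * [[-13, 6], [12, 9]].
Dividing each entry by -189 and reducing:
P⁻¹ =
[   13/189     -2/63 ]
[    -4/63     -1/21 ]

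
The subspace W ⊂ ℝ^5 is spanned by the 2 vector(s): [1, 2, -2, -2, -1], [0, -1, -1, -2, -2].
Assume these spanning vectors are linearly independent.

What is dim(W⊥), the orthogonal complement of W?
dim(W⊥) = 3

For any subspace W of ℝ^n, dim(W) + dim(W⊥) = n (the whole-space dimension).
Here the given 2 vectors are linearly independent, so dim(W) = 2.
Thus dim(W⊥) = n - dim(W) = 5 - 2 = 3.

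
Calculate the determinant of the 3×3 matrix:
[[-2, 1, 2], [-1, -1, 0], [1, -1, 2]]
10

Expansion along first row:
det = -2·det([[-1,0],[-1,2]]) - 1·det([[-1,0],[1,2]]) + 2·det([[-1,-1],[1,-1]])
    = -2·(-1·2 - 0·-1) - 1·(-1·2 - 0·1) + 2·(-1·-1 - -1·1)
    = -2·-2 - 1·-2 + 2·2
    = 4 + 2 + 4 = 10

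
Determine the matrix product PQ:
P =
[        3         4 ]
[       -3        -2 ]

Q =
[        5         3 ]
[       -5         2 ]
PQ =
[       -5        17 ]
[       -5       -13 ]

Matrix multiplication: (PQ)[i][j] = sum over k of P[i][k] * Q[k][j].
  (PQ)[0][0] = (3)*(5) + (4)*(-5) = -5
  (PQ)[0][1] = (3)*(3) + (4)*(2) = 17
  (PQ)[1][0] = (-3)*(5) + (-2)*(-5) = -5
  (PQ)[1][1] = (-3)*(3) + (-2)*(2) = -13
PQ =
[       -5        17 ]
[       -5       -13 ]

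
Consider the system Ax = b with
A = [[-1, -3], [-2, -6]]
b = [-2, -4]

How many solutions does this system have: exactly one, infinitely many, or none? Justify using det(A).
Infinitely many solutions

det(A) = (-1)*(-6) - (-3)*(-2) = 0, so A is singular (column 2 is 3 times column 1).
b = [-2, -4] = 2 * column 1 of A, so b lies in the column space of A.
A singular matrix whose right-hand side is in its column space gives a 1-parameter family of solutions — infinitely many.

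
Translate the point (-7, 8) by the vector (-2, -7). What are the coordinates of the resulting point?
(-9, 1)

Translation by (-2, -7):
x' = -7 + -2 = -9
y' = 8 + -7 = 1
Homogeneous matrix: [[1, 0, -2], [0, 1, -7], [0, 0, 1]]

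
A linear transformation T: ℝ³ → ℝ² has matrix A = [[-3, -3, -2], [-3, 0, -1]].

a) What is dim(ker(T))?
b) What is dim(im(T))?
dim(ker) = 1, dim(im) = 2

The two rows are not scalar multiples of one another (no single k satisfies row 2 = k × row 1), so they are linearly independent.
Thus rank(A) = 2.
dim(im(T)) = rank(A) = 2.
By the rank-nullity theorem applied to T: ℝ³ → ℝ², rank(A) + nullity(A) = 3 (the domain dimension), so dim(ker(T)) = 3 - 2 = 1.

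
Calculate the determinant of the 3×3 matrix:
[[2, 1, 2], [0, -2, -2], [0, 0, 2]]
-8

Expansion along first row:
det = 2·det([[-2,-2],[0,2]]) - 1·det([[0,-2],[0,2]]) + 2·det([[0,-2],[0,0]])
    = 2·(-2·2 - -2·0) - 1·(0·2 - -2·0) + 2·(0·0 - -2·0)
    = 2·-4 - 1·0 + 2·0
    = -8 + 0 + 0 = -8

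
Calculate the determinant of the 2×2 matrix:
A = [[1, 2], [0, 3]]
3

For A = [[a, b], [c, d]], det(A) = a*d - b*c.
det(A) = (1)*(3) - (2)*(0) = 3 - 0 = 3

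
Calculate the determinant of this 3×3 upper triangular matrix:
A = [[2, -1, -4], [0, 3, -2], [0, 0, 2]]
12

The determinant of a triangular matrix is the product of its diagonal entries (the off-diagonal entries above the diagonal do not affect it).
det(A) = (2) * (3) * (2) = 12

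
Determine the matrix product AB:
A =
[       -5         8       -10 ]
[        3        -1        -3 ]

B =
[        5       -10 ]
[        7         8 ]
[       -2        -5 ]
AB =
[       51       164 ]
[       14       -23 ]

Matrix multiplication: (AB)[i][j] = sum over k of A[i][k] * B[k][j].
  (AB)[0][0] = (-5)*(5) + (8)*(7) + (-10)*(-2) = 51
  (AB)[0][1] = (-5)*(-10) + (8)*(8) + (-10)*(-5) = 164
  (AB)[1][0] = (3)*(5) + (-1)*(7) + (-3)*(-2) = 14
  (AB)[1][1] = (3)*(-10) + (-1)*(8) + (-3)*(-5) = -23
AB =
[       51       164 ]
[       14       -23 ]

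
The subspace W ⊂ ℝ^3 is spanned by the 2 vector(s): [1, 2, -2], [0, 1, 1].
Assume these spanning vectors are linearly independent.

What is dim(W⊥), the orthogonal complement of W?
dim(W⊥) = 1

For any subspace W of ℝ^n, dim(W) + dim(W⊥) = n (the whole-space dimension).
Here the given 2 vectors are linearly independent, so dim(W) = 2.
Thus dim(W⊥) = n - dim(W) = 3 - 2 = 1.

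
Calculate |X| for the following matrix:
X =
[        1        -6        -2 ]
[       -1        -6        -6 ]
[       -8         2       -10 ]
det(X) = -56

Expand along row 0 (cofactor expansion): det(X) = a*(e*i - f*h) - b*(d*i - f*g) + c*(d*h - e*g), where the 3×3 is [[a, b, c], [d, e, f], [g, h, i]].
Minor M_00 = (-6)*(-10) - (-6)*(2) = 60 + 12 = 72.
Minor M_01 = (-1)*(-10) - (-6)*(-8) = 10 - 48 = -38.
Minor M_02 = (-1)*(2) - (-6)*(-8) = -2 - 48 = -50.
det(X) = (1)*(72) - (-6)*(-38) + (-2)*(-50) = 72 - 228 + 100 = -56.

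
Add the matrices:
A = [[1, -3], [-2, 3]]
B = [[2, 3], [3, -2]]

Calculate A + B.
[[3, 0], [1, 1]]

Add corresponding elements:
(1)+(2)=3
(-3)+(3)=0
(-2)+(3)=1
(3)+(-2)=1
A + B = [[3, 0], [1, 1]]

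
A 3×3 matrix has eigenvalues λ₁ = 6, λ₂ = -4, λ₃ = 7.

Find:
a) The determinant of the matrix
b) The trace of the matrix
det = -168, trace = 9

Two standard eigenvalue identities:
- det(A) equals the product of the eigenvalues (counted with multiplicity).
- trace(A) equals the sum of the eigenvalues.
det(A) = (6)*(-4)*(7) = -168.
trace(A) = 6 - 4 + 7 = 9.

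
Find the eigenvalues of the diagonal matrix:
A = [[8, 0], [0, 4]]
λ₁ = 8, λ₂ = 4

The characteristic polynomial of A is det(A - λI) = (8 - λ)(4 - λ) = 0.
The roots are λ = 8 and λ = 4, so the eigenvalues are the diagonal entries.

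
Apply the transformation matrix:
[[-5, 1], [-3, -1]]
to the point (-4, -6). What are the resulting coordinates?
(14, 18)

Matrix multiplication:
[[-5, 1], [-3, -1]] × [-4, -6]ᵀ
= [-5×-4 + 1×-6, -3×-4 + -1×-6]ᵀ
= [14.0000, 18.0000]ᵀ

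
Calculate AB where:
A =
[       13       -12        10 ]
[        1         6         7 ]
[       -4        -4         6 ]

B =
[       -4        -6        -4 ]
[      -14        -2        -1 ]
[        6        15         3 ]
AB =
[      176        96       -10 ]
[      -46        87        11 ]
[      108       122        38 ]

Matrix multiplication: (AB)[i][j] = sum over k of A[i][k] * B[k][j].
  (AB)[0][0] = (13)*(-4) + (-12)*(-14) + (10)*(6) = 176
  (AB)[0][1] = (13)*(-6) + (-12)*(-2) + (10)*(15) = 96
  (AB)[0][2] = (13)*(-4) + (-12)*(-1) + (10)*(3) = -10
  (AB)[1][0] = (1)*(-4) + (6)*(-14) + (7)*(6) = -46
  (AB)[1][1] = (1)*(-6) + (6)*(-2) + (7)*(15) = 87
  (AB)[1][2] = (1)*(-4) + (6)*(-1) + (7)*(3) = 11
  (AB)[2][0] = (-4)*(-4) + (-4)*(-14) + (6)*(6) = 108
  (AB)[2][1] = (-4)*(-6) + (-4)*(-2) + (6)*(15) = 122
  (AB)[2][2] = (-4)*(-4) + (-4)*(-1) + (6)*(3) = 38
AB =
[      176        96       -10 ]
[      -46        87        11 ]
[      108       122        38 ]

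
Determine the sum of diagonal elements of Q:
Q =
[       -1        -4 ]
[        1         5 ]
tr(Q) = -1 + 5 = 4

The trace of a square matrix is the sum of its diagonal entries.
Diagonal entries of Q: Q[0][0] = -1, Q[1][1] = 5.
tr(Q) = -1 + 5 = 4.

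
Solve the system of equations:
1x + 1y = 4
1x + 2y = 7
x = 1, y = 3

Use elimination (row reduction):
Equation 1: 1x + 1y = 4.
Equation 2: 1x + 2y = 7.
Multiply Eq1 by 1 and Eq2 by 1: 1x + 1y = 4;  1x + 2y = 7.
Subtract: (1)y = 3, so y = 3.
Back-substitute into Eq1: 1x + 1*(3) = 4, so x = 1.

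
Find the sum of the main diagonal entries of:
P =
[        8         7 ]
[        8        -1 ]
tr(P) = 8 - 1 = 7

The trace of a square matrix is the sum of its diagonal entries.
Diagonal entries of P: P[0][0] = 8, P[1][1] = -1.
tr(P) = 8 - 1 = 7.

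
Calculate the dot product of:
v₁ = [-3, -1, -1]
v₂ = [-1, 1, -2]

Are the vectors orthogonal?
4, No

The dot product is the sum of products of corresponding components.
v₁·v₂ = (-3)*(-1) + (-1)*(1) + (-1)*(-2) = 3 - 1 + 2 = 4.
Two vectors are orthogonal iff their dot product is 0; here the dot product is 4, so the vectors are not orthogonal.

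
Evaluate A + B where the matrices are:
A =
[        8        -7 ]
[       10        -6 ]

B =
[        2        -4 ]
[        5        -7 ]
A + B =
[       10       -11 ]
[       15       -13 ]

Matrix addition is elementwise: (A+B)[i][j] = A[i][j] + B[i][j].
  (A+B)[0][0] = (8) + (2) = 10
  (A+B)[0][1] = (-7) + (-4) = -11
  (A+B)[1][0] = (10) + (5) = 15
  (A+B)[1][1] = (-6) + (-7) = -13
A + B =
[       10       -11 ]
[       15       -13 ]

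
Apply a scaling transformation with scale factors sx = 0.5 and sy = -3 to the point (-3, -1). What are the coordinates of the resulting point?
(-1.5, 3)

Scaling matrix:
[[0.50, 0], [0, -3]]
Result: (-3 × 0.5, -1 × -3) = (-1.5, 3)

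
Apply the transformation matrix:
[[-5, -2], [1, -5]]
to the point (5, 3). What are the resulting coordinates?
(-31, -10)

Matrix multiplication:
[[-5, -2], [1, -5]] × [5, 3]ᵀ
= [-5×5 + -2×3, 1×5 + -5×3]ᵀ
= [-31.0000, -10.0000]ᵀ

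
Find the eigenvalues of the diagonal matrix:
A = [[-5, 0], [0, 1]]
λ₁ = -5, λ₂ = 1

The characteristic polynomial of A is det(A - λI) = (-5 - λ)(1 - λ) = 0.
The roots are λ = -5 and λ = 1, so the eigenvalues are the diagonal entries.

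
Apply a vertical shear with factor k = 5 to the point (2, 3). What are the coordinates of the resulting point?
(2, 13)

Shear matrix for vertical shear with factor k = 5:
[[1, 0], [5, 1]]
Result: (2, 3) → (2, 13)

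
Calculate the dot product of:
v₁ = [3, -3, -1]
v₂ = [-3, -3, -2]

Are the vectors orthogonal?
2, No

The dot product is the sum of products of corresponding components.
v₁·v₂ = (3)*(-3) + (-3)*(-3) + (-1)*(-2) = -9 + 9 + 2 = 2.
Two vectors are orthogonal iff their dot product is 0; here the dot product is 2, so the vectors are not orthogonal.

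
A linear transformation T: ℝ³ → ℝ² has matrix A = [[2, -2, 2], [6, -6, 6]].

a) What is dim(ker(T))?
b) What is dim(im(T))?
dim(ker) = 2, dim(im) = 1

Observe that row 2 = 3 × row 1 (so the rows are linearly dependent).
Thus rank(A) = 1 (only one linearly independent row).
dim(im(T)) = rank(A) = 1.
By the rank-nullity theorem applied to T: ℝ³ → ℝ², rank(A) + nullity(A) = 3 (the domain dimension), so dim(ker(T)) = 3 - 1 = 2.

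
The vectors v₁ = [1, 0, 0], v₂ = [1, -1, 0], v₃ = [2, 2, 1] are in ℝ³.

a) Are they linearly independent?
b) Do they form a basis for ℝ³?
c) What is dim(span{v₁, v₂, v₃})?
Yes independent, yes basis, dim = 3

Stack v₁, v₂, v₃ as rows of a 3×3 matrix.
[[1, 0, 0]; [1, -1, 0]; [2, 2, 1]] is already lower triangular with nonzero diagonal entries (1, -1, 1), so its determinant is the product of the diagonal entries, det = (1)·(-1)·(1) = -1 ≠ 0, and the rows are linearly independent.
Three linearly independent vectors in ℝ³ form a basis for ℝ³, so dim(span{v₁,v₂,v₃}) = 3.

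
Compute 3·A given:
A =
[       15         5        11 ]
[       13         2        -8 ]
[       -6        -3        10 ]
3A =
[       45        15        33 ]
[       39         6       -24 ]
[      -18        -9        30 ]

Scalar multiplication is elementwise: (3A)[i][j] = 3 * A[i][j].
  (3A)[0][0] = 3 * (15) = 45
  (3A)[0][1] = 3 * (5) = 15
  (3A)[0][2] = 3 * (11) = 33
  (3A)[1][0] = 3 * (13) = 39
  (3A)[1][1] = 3 * (2) = 6
  (3A)[1][2] = 3 * (-8) = -24
  (3A)[2][0] = 3 * (-6) = -18
  (3A)[2][1] = 3 * (-3) = -9
  (3A)[2][2] = 3 * (10) = 30
3A =
[       45        15        33 ]
[       39         6       -24 ]
[      -18        -9        30 ]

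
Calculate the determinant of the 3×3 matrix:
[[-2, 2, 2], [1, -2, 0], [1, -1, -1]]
0

Expansion along first row:
det = -2·det([[-2,0],[-1,-1]]) - 2·det([[1,0],[1,-1]]) + 2·det([[1,-2],[1,-1]])
    = -2·(-2·-1 - 0·-1) - 2·(1·-1 - 0·1) + 2·(1·-1 - -2·1)
    = -2·2 - 2·-1 + 2·1
    = -4 + 2 + 2 = 0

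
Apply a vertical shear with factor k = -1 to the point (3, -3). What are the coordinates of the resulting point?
(3, -6)

Shear matrix for vertical shear with factor k = -1:
[[1, 0], [-1, 1]]
Result: (3, -3) → (3, -6)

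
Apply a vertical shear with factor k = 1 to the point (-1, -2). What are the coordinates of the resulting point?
(-1, -3)

Shear matrix for vertical shear with factor k = 1:
[[1, 0], [1, 1]]
Result: (-1, -2) → (-1, -3)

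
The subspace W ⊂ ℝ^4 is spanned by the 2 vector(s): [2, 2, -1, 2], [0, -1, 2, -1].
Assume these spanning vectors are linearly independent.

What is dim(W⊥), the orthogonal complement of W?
dim(W⊥) = 2

For any subspace W of ℝ^n, dim(W) + dim(W⊥) = n (the whole-space dimension).
Here the given 2 vectors are linearly independent, so dim(W) = 2.
Thus dim(W⊥) = n - dim(W) = 4 - 2 = 2.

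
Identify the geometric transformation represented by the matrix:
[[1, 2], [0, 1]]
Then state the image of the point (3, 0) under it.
horizontal shear with factor 2; image of (3, 0) is (3, 0)

The matrix [[1, k], [0, 1]] sends (x, y) to (x + 2y, y), leaving the y-coordinate fixed: a horizontal shear.
The matrix [[1, 2], [0, 1]] represents: horizontal shear with factor 2.
Applying it to (3, 0): [1·3 + 2·0, 0·3 + 1·0] = (3, 0).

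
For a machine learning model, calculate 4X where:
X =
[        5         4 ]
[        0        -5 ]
4X =
[       20        16 ]
[        0       -20 ]

Scalar multiplication is elementwise: (4X)[i][j] = 4 * X[i][j].
  (4X)[0][0] = 4 * (5) = 20
  (4X)[0][1] = 4 * (4) = 16
  (4X)[1][0] = 4 * (0) = 0
  (4X)[1][1] = 4 * (-5) = -20
4X =
[       20        16 ]
[        0       -20 ]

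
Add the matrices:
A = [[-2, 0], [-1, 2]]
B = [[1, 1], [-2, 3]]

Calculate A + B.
[[-1, 1], [-3, 5]]

Add corresponding elements:
(-2)+(1)=-1
(0)+(1)=1
(-1)+(-2)=-3
(2)+(3)=5
A + B = [[-1, 1], [-3, 5]]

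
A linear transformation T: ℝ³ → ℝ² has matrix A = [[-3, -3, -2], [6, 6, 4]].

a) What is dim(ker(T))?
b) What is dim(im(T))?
dim(ker) = 2, dim(im) = 1

Observe that row 2 = -2 × row 1 (so the rows are linearly dependent).
Thus rank(A) = 1 (only one linearly independent row).
dim(im(T)) = rank(A) = 1.
By the rank-nullity theorem applied to T: ℝ³ → ℝ², rank(A) + nullity(A) = 3 (the domain dimension), so dim(ker(T)) = 3 - 1 = 2.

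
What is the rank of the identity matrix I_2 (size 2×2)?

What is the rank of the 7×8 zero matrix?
rank(I_2) = 2, rank(0) = 0

The identity I_2 has 2 columns that are the standard basis vectors e_1, …, e_2. These are linearly independent, so all 2 columns are pivots and rank(I_2) = 2.
The 7×8 zero matrix has every entry zero, so every row is the zero row and there are no pivots; rank(0) = 0.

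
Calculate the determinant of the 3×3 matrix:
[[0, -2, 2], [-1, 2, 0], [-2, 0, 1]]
6

Expansion along first row:
det = 0·det([[2,0],[0,1]]) - -2·det([[-1,0],[-2,1]]) + 2·det([[-1,2],[-2,0]])
    = 0·(2·1 - 0·0) - -2·(-1·1 - 0·-2) + 2·(-1·0 - 2·-2)
    = 0·2 - -2·-1 + 2·4
    = 0 + -2 + 8 = 6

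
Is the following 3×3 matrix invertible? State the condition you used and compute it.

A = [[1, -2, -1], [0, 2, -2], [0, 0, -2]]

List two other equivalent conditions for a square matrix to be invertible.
Yes, invertible; det(A) = -4 ≠ 0. Equivalent conditions: rank(A) = 3; Ax = 0 has only the trivial solution; 0 is not an eigenvalue; the columns of A are linearly independent.

To check invertibility, compute det(A).
The given matrix is triangular, so det(A) equals the product of its diagonal entries = -4 ≠ 0.
Since det(A) ≠ 0, A is invertible.
Equivalent conditions for a square matrix A to be invertible:
- rank(A) = 3 (full rank).
- The homogeneous system Ax = 0 has only the trivial solution x = 0.
- 0 is not an eigenvalue of A.
- The columns (equivalently rows) of A are linearly independent.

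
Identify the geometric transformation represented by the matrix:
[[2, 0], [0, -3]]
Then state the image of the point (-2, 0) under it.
non-uniform scaling by (2, -3); image of (-2, 0) is (-4, 0)

This is diagonal with distinct entries, so it scales the x-axis by 2 and the y-axis by -3.
The matrix [[2, 0], [0, -3]] represents: non-uniform scaling by (2, -3).
Applying it to (-2, 0): [2·-2 + 0·0, 0·-2 + -3·0] = (-4, 0).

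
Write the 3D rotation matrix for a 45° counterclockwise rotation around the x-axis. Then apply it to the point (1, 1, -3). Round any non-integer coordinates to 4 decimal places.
R = [[1, 0, 0], [0, √2/2, -√2/2], [0, √2/2, √2/2]]; R·(1, 1, -3) = (1.0000, 2.8284, -1.4142)

Rotation matrix for 45° around x-axis:
cos(45°) = √2/2, sin(45°) = √2/2
R = [[1, 0, 0], [0, √2/2, -√2/2], [0, √2/2, √2/2]]
Apply to (1, 1, -3): R·[1, 1, -3]ᵀ = (1.0000, 2.8284, -1.4142)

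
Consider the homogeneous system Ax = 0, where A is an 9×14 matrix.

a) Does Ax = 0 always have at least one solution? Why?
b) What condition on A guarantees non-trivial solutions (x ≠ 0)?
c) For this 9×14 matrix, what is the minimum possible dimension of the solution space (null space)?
a) Yes, x = 0 is always a solution. b) When A has linearly dependent columns (rank < n). c) Minimum nullity = 5.

a) x = 0 satisfies A·0 = 0, so the zero vector is always a solution.
b) Non-trivial solutions exist iff the columns of A are linearly dependent, equivalently rank(A) < n (the number of columns).
c) By rank-nullity, rank(A) + nullity(A) = n = 14. Since A has only 9 rows, rank(A) ≤ 9, so nullity(A) ≥ 14 - 9 = 5.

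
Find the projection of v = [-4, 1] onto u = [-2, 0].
[-4, 0]

The projection of v onto u is proj_u(v) = ((v·u) / (u·u)) · u.
v·u = (-4)*(-2) + (1)*(0) = 8.
u·u = (-2)*(-2) + (0)*(0) = 4.
coefficient = 8 / 4 = 2.
proj_u(v) = 2 · [-2, 0] = [-4, 0].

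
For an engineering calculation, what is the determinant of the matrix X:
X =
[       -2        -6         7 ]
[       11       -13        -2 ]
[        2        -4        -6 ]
det(X) = -638

Expand along row 0 (cofactor expansion): det(X) = a*(e*i - f*h) - b*(d*i - f*g) + c*(d*h - e*g), where the 3×3 is [[a, b, c], [d, e, f], [g, h, i]].
Minor M_00 = (-13)*(-6) - (-2)*(-4) = 78 - 8 = 70.
Minor M_01 = (11)*(-6) - (-2)*(2) = -66 + 4 = -62.
Minor M_02 = (11)*(-4) - (-13)*(2) = -44 + 26 = -18.
det(X) = (-2)*(70) - (-6)*(-62) + (7)*(-18) = -140 - 372 - 126 = -638.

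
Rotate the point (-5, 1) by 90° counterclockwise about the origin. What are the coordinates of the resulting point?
(-1, -5)

Rotation matrix R(θ) = [[cos θ, -sin θ], [sin θ, cos θ]]; for θ = 90°:
R = [[0, -1], [1, 0]]
Result: R × [-5, 1]ᵀ = [0·-5 + (-1)·1, 1·-5 + (0)·1]ᵀ = (-1, -5)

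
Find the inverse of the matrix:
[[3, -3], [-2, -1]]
[[1/9, -1/3], [-2/9, -1/3]]

For [[a,b],[c,d]], inverse = (1/det)·[[d,-b],[-c,a]]
det = 3·-1 - -3·-2 = -9
Inverse = (1/-9)·[[-1, 3], [2, 3]]
        = [[1/9, -1/3], [-2/9, -1/3]]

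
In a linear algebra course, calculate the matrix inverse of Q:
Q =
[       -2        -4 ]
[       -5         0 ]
det(Q) = -20
Q⁻¹ =
[        0      -1/5 ]
[     -1/4      1/10 ]

For a 2×2 matrix Q = [[a, b], [c, d]] with det(Q) ≠ 0, Q⁻¹ = (1/det(Q)) * [[d, -b], [-c, a]].
det(Q) = (-2)*(0) - (-4)*(-5) = 0 - 20 = -20.
Q⁻¹ = (1/-20) * [[0, 4], [5, -2]].
Dividing each entry by -20 and reducing:
Q⁻¹ =
[        0      -1/5 ]
[     -1/4      1/10 ]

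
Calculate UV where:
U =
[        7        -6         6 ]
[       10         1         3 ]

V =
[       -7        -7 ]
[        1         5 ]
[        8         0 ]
UV =
[       -7       -79 ]
[      -45       -65 ]

Matrix multiplication: (UV)[i][j] = sum over k of U[i][k] * V[k][j].
  (UV)[0][0] = (7)*(-7) + (-6)*(1) + (6)*(8) = -7
  (UV)[0][1] = (7)*(-7) + (-6)*(5) + (6)*(0) = -79
  (UV)[1][0] = (10)*(-7) + (1)*(1) + (3)*(8) = -45
  (UV)[1][1] = (10)*(-7) + (1)*(5) + (3)*(0) = -65
UV =
[       -7       -79 ]
[      -45       -65 ]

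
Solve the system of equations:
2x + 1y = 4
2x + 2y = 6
x = 1, y = 2

Use elimination (row reduction):
Equation 1: 2x + 1y = 4.
Equation 2: 2x + 2y = 6.
Multiply Eq1 by 2 and Eq2 by 2: 4x + 2y = 8;  4x + 4y = 12.
Subtract: (2)y = 4, so y = 2.
Back-substitute into Eq1: 2x + 1*(2) = 4, so x = 1.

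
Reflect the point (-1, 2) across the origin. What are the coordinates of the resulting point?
(1, -2)

Reflection across origin: (-1, 2) → (1, -2)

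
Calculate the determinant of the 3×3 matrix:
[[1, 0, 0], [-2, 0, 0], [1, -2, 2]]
0

Expansion along first row:
det = 1·det([[0,0],[-2,2]]) - 0·det([[-2,0],[1,2]]) + 0·det([[-2,0],[1,-2]])
    = 1·(0·2 - 0·-2) - 0·(-2·2 - 0·1) + 0·(-2·-2 - 0·1)
    = 1·0 - 0·-4 + 0·4
    = 0 + 0 + 0 = 0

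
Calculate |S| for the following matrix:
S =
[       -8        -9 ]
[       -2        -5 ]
det(S) = 22

For a 2×2 matrix [[a, b], [c, d]], det = a*d - b*c.
det(S) = (-8)*(-5) - (-9)*(-2) = 40 - 18 = 22.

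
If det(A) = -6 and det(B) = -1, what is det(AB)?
6

Use the multiplicative property of determinants: det(AB) = det(A)*det(B).
det(AB) = (-6)*(-1) = 6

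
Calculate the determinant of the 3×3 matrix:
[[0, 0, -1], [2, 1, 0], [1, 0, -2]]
1

Expansion along first row:
det = 0·det([[1,0],[0,-2]]) - 0·det([[2,0],[1,-2]]) + -1·det([[2,1],[1,0]])
    = 0·(1·-2 - 0·0) - 0·(2·-2 - 0·1) + -1·(2·0 - 1·1)
    = 0·-2 - 0·-4 + -1·-1
    = 0 + 0 + 1 = 1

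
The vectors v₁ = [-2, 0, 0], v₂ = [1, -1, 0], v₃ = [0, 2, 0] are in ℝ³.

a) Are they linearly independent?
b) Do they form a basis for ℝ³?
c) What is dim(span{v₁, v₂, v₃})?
Not independent, not a basis, dim(span) = 2

Check whether v₃ can be written as a linear combination of v₁ and v₂.
v₃ = (-1)·v₁ + (-2)·v₂ = [0, 2, 0], so the three vectors are linearly dependent.
Thus they do not form a basis for ℝ³, and dim(span{v₁, v₂, v₃}) = 2 (spanned by v₁ and v₂).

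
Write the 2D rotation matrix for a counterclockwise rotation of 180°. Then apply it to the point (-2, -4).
R = [[-1, 0], [0, -1]]; R·(-2, -4) = (2, 4)

Rotation matrix formula: R(θ) = [[cos θ, -sin θ], [sin θ, cos θ]]
For θ = 180°:
cos(180°) = -1
sin(180°) = 0
R = [[-1, 0], [0, -1]]
Apply to (-2, -4): [-1·-2 + (0)·-4, 0·-2 + -1·-4] = (2, 4)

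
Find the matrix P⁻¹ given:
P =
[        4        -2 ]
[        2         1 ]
det(P) = 8
P⁻¹ =
[      1/8       1/4 ]
[     -1/4       1/2 ]

For a 2×2 matrix P = [[a, b], [c, d]] with det(P) ≠ 0, P⁻¹ = (1/det(P)) * [[d, -b], [-c, a]].
det(P) = (4)*(1) - (-2)*(2) = 4 + 4 = 8.
P⁻¹ = (1/8) * [[1, 2], [-2, 4]].
Dividing each entry by 8 and reducing:
P⁻¹ =
[      1/8       1/4 ]
[     -1/4       1/2 ]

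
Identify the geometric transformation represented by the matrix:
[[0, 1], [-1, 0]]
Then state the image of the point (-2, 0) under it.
rotation by 90° clockwise (i.e., 270° counterclockwise); image of (-2, 0) is (0, 2)

This matches the form [[cos θ, -sin θ], [sin θ, cos θ]] of a rotation matrix; reading off cos θ and sin θ gives the angle.
The matrix [[0, 1], [-1, 0]] represents: rotation by 90° clockwise (i.e., 270° counterclockwise).
Applying it to (-2, 0): [0·-2 + 1·0, -1·-2 + 0·0] = (0, 2).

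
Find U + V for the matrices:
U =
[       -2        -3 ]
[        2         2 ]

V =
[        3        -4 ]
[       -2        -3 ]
U + V =
[        1        -7 ]
[        0        -1 ]

Matrix addition is elementwise: (U+V)[i][j] = U[i][j] + V[i][j].
  (U+V)[0][0] = (-2) + (3) = 1
  (U+V)[0][1] = (-3) + (-4) = -7
  (U+V)[1][0] = (2) + (-2) = 0
  (U+V)[1][1] = (2) + (-3) = -1
U + V =
[        1        -7 ]
[        0        -1 ]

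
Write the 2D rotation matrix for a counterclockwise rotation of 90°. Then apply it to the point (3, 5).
R = [[0, -1], [1, 0]]; R·(3, 5) = (-5, 3)

Rotation matrix formula: R(θ) = [[cos θ, -sin θ], [sin θ, cos θ]]
For θ = 90°:
cos(90°) = 0
sin(90°) = 1
R = [[0, -1], [1, 0]]
Apply to (3, 5): [0·3 + (-1)·5, 1·3 + 0·5] = (-5, 3)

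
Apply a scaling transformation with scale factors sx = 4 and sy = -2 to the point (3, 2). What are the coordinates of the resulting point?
(12, -4)

Scaling matrix:
[[4, 0], [0, -2]]
Result: (3 × 4, 2 × -2) = (12, -4)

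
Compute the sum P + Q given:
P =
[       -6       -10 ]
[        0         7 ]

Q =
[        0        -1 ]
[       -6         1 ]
P + Q =
[       -6       -11 ]
[       -6         8 ]

Matrix addition is elementwise: (P+Q)[i][j] = P[i][j] + Q[i][j].
  (P+Q)[0][0] = (-6) + (0) = -6
  (P+Q)[0][1] = (-10) + (-1) = -11
  (P+Q)[1][0] = (0) + (-6) = -6
  (P+Q)[1][1] = (7) + (1) = 8
P + Q =
[       -6       -11 ]
[       -6         8 ]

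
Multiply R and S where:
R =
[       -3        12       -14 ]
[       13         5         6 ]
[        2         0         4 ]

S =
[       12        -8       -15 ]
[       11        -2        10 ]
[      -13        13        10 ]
RS =
[      278      -182        25 ]
[      133       -36       -85 ]
[      -28        36        10 ]

Matrix multiplication: (RS)[i][j] = sum over k of R[i][k] * S[k][j].
  (RS)[0][0] = (-3)*(12) + (12)*(11) + (-14)*(-13) = 278
  (RS)[0][1] = (-3)*(-8) + (12)*(-2) + (-14)*(13) = -182
  (RS)[0][2] = (-3)*(-15) + (12)*(10) + (-14)*(10) = 25
  (RS)[1][0] = (13)*(12) + (5)*(11) + (6)*(-13) = 133
  (RS)[1][1] = (13)*(-8) + (5)*(-2) + (6)*(13) = -36
  (RS)[1][2] = (13)*(-15) + (5)*(10) + (6)*(10) = -85
  (RS)[2][0] = (2)*(12) + (0)*(11) + (4)*(-13) = -28
  (RS)[2][1] = (2)*(-8) + (0)*(-2) + (4)*(13) = 36
  (RS)[2][2] = (2)*(-15) + (0)*(10) + (4)*(10) = 10
RS =
[      278      -182        25 ]
[      133       -36       -85 ]
[      -28        36        10 ]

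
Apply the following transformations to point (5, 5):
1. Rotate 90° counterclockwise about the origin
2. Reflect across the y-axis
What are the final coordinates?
(5, 5)

Step 1: Rotate 90° → (-5, 5)
Step 2: Reflect across the y-axis → (5, 5)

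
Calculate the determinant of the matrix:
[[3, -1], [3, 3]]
12

For a 2×2 matrix [[a, b], [c, d]], det = ad - bc
det = (3)(3) - (-1)(3) = 9 - -3 = 12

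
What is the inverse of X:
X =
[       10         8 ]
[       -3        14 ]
det(X) = 164
X⁻¹ =
[     7/82     -2/41 ]
[    3/164      5/82 ]

For a 2×2 matrix X = [[a, b], [c, d]] with det(X) ≠ 0, X⁻¹ = (1/det(X)) * [[d, -b], [-c, a]].
det(X) = (10)*(14) - (8)*(-3) = 140 + 24 = 164.
X⁻¹ = (1/164) * [[14, -8], [3, 10]].
Dividing each entry by 164 and reducing:
X⁻¹ =
[     7/82     -2/41 ]
[    3/164      5/82 ]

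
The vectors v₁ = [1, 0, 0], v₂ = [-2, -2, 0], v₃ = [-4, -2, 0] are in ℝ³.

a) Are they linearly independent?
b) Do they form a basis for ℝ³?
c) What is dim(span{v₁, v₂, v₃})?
Not independent, not a basis, dim(span) = 2

Check whether v₃ can be written as a linear combination of v₁ and v₂.
v₃ = (-2)·v₁ + (1)·v₂ = [-4, -2, 0], so the three vectors are linearly dependent.
Thus they do not form a basis for ℝ³, and dim(span{v₁, v₂, v₃}) = 2 (spanned by v₁ and v₂).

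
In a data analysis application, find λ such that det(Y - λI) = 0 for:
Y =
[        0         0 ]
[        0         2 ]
λ = 0, 2

Solve det(Y - λI) = 0. For a 2×2 matrix the characteristic equation is λ² - (trace)λ + det = 0.
trace(Y) = a + d = 0 + 2 = 2.
det(Y) = a*d - b*c = (0)*(2) - (0)*(0) = 0 - 0 = 0.
Characteristic equation: λ² - (2)λ + (0) = 0.
Discriminant = (2)² - 4*(0) = 4 - 0 = 4.
λ = (2 ± √4) / 2 = (2 ± 2) / 2 = 0, 2.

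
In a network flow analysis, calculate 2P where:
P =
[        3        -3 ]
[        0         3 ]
2P =
[        6        -6 ]
[        0         6 ]

Scalar multiplication is elementwise: (2P)[i][j] = 2 * P[i][j].
  (2P)[0][0] = 2 * (3) = 6
  (2P)[0][1] = 2 * (-3) = -6
  (2P)[1][0] = 2 * (0) = 0
  (2P)[1][1] = 2 * (3) = 6
2P =
[        6        -6 ]
[        0         6 ]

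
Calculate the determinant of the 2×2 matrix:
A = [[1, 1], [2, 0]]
-2

For A = [[a, b], [c, d]], det(A) = a*d - b*c.
det(A) = (1)*(0) - (1)*(2) = 0 - 2 = -2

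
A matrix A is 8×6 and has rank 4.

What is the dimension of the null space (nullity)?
2

The rank-nullity theorem for an m×n matrix states:
rank(A) + nullity(A) = n (the number of columns).
Here n = 6 and rank(A) = 4, so nullity(A) = 6 - 4 = 2.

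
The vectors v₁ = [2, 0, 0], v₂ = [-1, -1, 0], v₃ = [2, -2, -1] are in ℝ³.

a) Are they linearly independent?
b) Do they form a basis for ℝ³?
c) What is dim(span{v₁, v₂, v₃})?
Yes independent, yes basis, dim = 3

Stack v₁, v₂, v₃ as rows of a 3×3 matrix.
[[2, 0, 0]; [-1, -1, 0]; [2, -2, -1]] is already lower triangular with nonzero diagonal entries (2, -1, -1), so its determinant is the product of the diagonal entries, det = (2)·(-1)·(-1) = 2 ≠ 0, and the rows are linearly independent.
Three linearly independent vectors in ℝ³ form a basis for ℝ³, so dim(span{v₁,v₂,v₃}) = 3.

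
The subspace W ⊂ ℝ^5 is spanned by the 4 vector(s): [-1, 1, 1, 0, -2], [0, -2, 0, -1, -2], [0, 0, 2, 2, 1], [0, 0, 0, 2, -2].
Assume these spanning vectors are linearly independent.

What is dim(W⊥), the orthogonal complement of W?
dim(W⊥) = 1

For any subspace W of ℝ^n, dim(W) + dim(W⊥) = n (the whole-space dimension).
Here the given 4 vectors are linearly independent, so dim(W) = 4.
Thus dim(W⊥) = n - dim(W) = 5 - 4 = 1.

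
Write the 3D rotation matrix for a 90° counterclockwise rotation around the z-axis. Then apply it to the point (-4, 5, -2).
R = [[0, -1, 0], [1, 0, 0], [0, 0, 1]]; R·(-4, 5, -2) = (-5, -4, -2)

Rotation matrix for 90° around z-axis:
cos(90°) = 0, sin(90°) = 1
R = [[0, -1, 0], [1, 0, 0], [0, 0, 1]]
Apply to (-4, 5, -2): R·[-4, 5, -2]ᵀ = (-5, -4, -2)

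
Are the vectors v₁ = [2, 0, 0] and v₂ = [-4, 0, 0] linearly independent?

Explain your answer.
No, linearly dependent (v₂ = -2·v₁)

Check whether there is a scalar k with v₂ = k·v₁.
Comparing components, k = -2 satisfies -2·[2, 0, 0] = [-4, 0, 0].
Since v₂ is a scalar multiple of v₁, the two vectors are linearly dependent.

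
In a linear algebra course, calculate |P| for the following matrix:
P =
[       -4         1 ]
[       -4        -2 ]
det(P) = 12

For a 2×2 matrix [[a, b], [c, d]], det = a*d - b*c.
det(P) = (-4)*(-2) - (1)*(-4) = 8 + 4 = 12.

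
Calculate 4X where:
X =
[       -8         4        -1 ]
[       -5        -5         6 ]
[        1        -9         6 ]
4X =
[      -32        16        -4 ]
[      -20       -20        24 ]
[        4       -36        24 ]

Scalar multiplication is elementwise: (4X)[i][j] = 4 * X[i][j].
  (4X)[0][0] = 4 * (-8) = -32
  (4X)[0][1] = 4 * (4) = 16
  (4X)[0][2] = 4 * (-1) = -4
  (4X)[1][0] = 4 * (-5) = -20
  (4X)[1][1] = 4 * (-5) = -20
  (4X)[1][2] = 4 * (6) = 24
  (4X)[2][0] = 4 * (1) = 4
  (4X)[2][1] = 4 * (-9) = -36
  (4X)[2][2] = 4 * (6) = 24
4X =
[      -32        16        -4 ]
[      -20       -20        24 ]
[        4       -36        24 ]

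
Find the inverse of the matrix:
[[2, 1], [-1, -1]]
[[1, 1], [-1, -2]]

For [[a,b],[c,d]], inverse = (1/det)·[[d,-b],[-c,a]]
det = 2·-1 - 1·-1 = -1
Inverse = (1/-1)·[[-1, -1], [1, 2]]
        = [[1, 1], [-1, -2]]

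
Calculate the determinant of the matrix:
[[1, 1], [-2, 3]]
5

For a 2×2 matrix [[a, b], [c, d]], det = ad - bc
det = (1)(3) - (1)(-2) = 3 - -2 = 5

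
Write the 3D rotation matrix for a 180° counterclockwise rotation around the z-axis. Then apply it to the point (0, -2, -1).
R = [[-1, 0, 0], [0, -1, 0], [0, 0, 1]]; R·(0, -2, -1) = (0, 2, -1)

Rotation matrix for 180° around z-axis:
cos(180°) = -1, sin(180°) = 0
R = [[-1, 0, 0], [0, -1, 0], [0, 0, 1]]
Apply to (0, -2, -1): R·[0, -2, -1]ᵀ = (0, 2, -1)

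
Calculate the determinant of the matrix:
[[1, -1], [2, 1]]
3

For a 2×2 matrix [[a, b], [c, d]], det = ad - bc
det = (1)(1) - (-1)(2) = 1 - -2 = 3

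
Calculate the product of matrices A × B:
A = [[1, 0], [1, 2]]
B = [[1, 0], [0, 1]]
[[1, 0], [1, 2]]

Matrix multiplication:
C[0][0] = 1×1 + 0×0 = 1
C[0][1] = 1×0 + 0×1 = 0
C[1][0] = 1×1 + 2×0 = 1
C[1][1] = 1×0 + 2×1 = 2
Result: [[1, 0], [1, 2]]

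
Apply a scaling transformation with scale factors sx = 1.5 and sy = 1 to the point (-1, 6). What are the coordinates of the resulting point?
(-1.5, 6)

Scaling matrix:
[[1.50, 0], [0, 1]]
Result: (-1 × 1.5, 6 × 1) = (-1.5, 6)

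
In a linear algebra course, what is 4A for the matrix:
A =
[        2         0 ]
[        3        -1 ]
4A =
[        8         0 ]
[       12        -4 ]

Scalar multiplication is elementwise: (4A)[i][j] = 4 * A[i][j].
  (4A)[0][0] = 4 * (2) = 8
  (4A)[0][1] = 4 * (0) = 0
  (4A)[1][0] = 4 * (3) = 12
  (4A)[1][1] = 4 * (-1) = -4
4A =
[        8         0 ]
[       12        -4 ]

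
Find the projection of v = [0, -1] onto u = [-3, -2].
[-6/13, -4/13]

The projection of v onto u is proj_u(v) = ((v·u) / (u·u)) · u.
v·u = (0)*(-3) + (-1)*(-2) = 2.
u·u = (-3)*(-3) + (-2)*(-2) = 13.
coefficient = 2 / 13 = 2/13.
proj_u(v) = 2/13 · [-3, -2] = [-6/13, -4/13].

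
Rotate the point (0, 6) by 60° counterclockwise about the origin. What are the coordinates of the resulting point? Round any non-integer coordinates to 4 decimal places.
(-5.1962, 3.0000)

Rotation matrix R(θ) = [[cos θ, -sin θ], [sin θ, cos θ]]; for θ = 60°:
R = [[1/2, -√3/2], [√3/2, 1/2]]
Result: R × [0, 6]ᵀ = [1/2·0 + (-√3/2)·6, √3/2·0 + (1/2)·6]ᵀ = (-5.1962, 3.0000)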